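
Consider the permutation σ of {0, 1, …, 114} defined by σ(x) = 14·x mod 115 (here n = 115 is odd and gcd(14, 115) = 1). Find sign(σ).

-1

Orbit of 31 under x↦14x: [31, 89, 96, 79, 71, 74, 1]… (length divides ord_115(14)).
The orbit structure of x ↦ 14x mod 115: 8 orbits of sizes [22, 22, 22, 22, 22, 2, 2, 1].
n − c = 115 − 8 = 107; sign = (−1)^107 = -1.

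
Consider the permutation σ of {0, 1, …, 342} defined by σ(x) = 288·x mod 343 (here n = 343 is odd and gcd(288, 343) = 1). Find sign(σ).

Orbit of 113 under x↦288x: [113, 302, 197, 141, 134, 176, 267]… (length divides ord_343(288)).
Cycle type of π: 49×6 + 7×6 + 1×7; total 19 cycles.
19 cycles on 343: each ℓ→(−1)^(ℓ−1), product (−1)^324 = +1.
The Jacobi symbol (288|343) = +1 (Zolotarev) agrees.

+1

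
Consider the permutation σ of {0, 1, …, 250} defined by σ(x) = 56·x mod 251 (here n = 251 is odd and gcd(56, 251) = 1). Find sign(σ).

-1

Orbit of 35 under x↦56x: [35, 203, 73, 72, 16, 143, 227]… (length divides ord_251(56)).
Decompose π into cycles: lengths [250, 1] (2 cycles, including the fixed point 0).
sign(π) = (−1)^{n − #cycles} = (−1)^{251−2} = (−1)^249 = -1.
Check: (56/251) = -1 by Zolotarev.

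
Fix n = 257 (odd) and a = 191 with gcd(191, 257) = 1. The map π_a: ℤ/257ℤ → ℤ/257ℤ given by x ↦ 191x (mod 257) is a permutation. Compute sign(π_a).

Start at x=154: 154 → 116 → 54 → 34 → 69 → 72 → 131 → … (one orbit).
2 cycles of lengths [256, 1].
n − c = 257 − 2 = 255; sign = (−1)^255 = -1.

-1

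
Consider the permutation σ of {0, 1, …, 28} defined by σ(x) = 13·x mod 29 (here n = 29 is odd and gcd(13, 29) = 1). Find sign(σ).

+1

Start at x=6: 6 → 20 → 28 → 16 → 5 → 7 → 4 → … (one orbit).
π_13 has 3 disjoint cycles with lengths [14, 14, 1] on {0,…,28}.
With 3 cycles on 29 points, sign = (−1)^{29−3} = +1.
Via Zolotarev, sign(π_{13}) = (13|29) = +1.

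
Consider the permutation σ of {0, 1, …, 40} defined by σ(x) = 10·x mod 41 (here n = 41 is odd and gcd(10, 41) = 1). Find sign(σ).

Orbit of 37 under x↦10x: [37, 1, 10, 18, 16]… (length divides ord_41(10)).
Decompose π into cycles: lengths [5, 5, 5, 5, 5, 5, 5, 5, 1] (9 cycles, including the fixed point 0).
Σ(ℓ_i−1) = 41−9 = 32; sign = (−1)^32 = +1.

+1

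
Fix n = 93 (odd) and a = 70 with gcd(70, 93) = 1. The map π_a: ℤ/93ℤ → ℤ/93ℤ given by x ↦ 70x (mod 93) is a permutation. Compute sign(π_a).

+1

Start at x=70: 70 → 64 → 16 → 4 → 1 → 70 (one orbit).
21 cycles of lengths [5, 5, 5, 5, 5, 5, 5, 5, 5, 5, 5, 5, 5, 5, 5, 5, 5, 5, 1, 1, 1].
21 cycles on 93: each ℓ→(−1)^(ℓ−1), product (−1)^72 = +1.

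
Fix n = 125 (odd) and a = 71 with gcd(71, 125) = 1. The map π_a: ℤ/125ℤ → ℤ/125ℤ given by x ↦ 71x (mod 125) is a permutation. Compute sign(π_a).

+1

Trace 96: π^k(96) = [96, 66, 61, 81, 1, 71, 41] for k=0..6.
Cycle type of π: 25×4 + 5×4 + 1×5; total 13 cycles.
Σ(ℓ_i−1) = 125−13 = 112; sign = (−1)^112 = +1.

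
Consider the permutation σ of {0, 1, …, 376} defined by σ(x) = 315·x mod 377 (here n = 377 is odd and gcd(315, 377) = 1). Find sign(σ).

+1

Trace 313: π^k(313) = [313, 198, 165, 326, 146, 373, 248] for k=0..6.
Cycle type of π: 21×16 + 7×4 + 3×4 + 1; total 25 cycles.
With 25 cycles on 377 points, sign = (−1)^{377−25} = +1.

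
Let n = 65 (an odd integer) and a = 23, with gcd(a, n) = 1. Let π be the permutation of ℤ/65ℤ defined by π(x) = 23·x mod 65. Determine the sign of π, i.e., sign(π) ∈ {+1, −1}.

Start at x=62: 62 → 61 → 38 → 29 → 17 → 1 → 23 → … (one orbit).
π_23 has 8 disjoint cycles with lengths [12, 12, 12, 12, 6, 6, 4, 1] on {0,…,64}.
Σ(ℓ_i−1) = 65−8 = 57; sign = (−1)^57 = -1.
The Jacobi symbol (23|65) = -1 (Zolotarev) agrees.

-1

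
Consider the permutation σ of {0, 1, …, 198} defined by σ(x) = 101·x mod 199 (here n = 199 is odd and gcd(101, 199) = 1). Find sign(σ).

-1

Start at x=28: 28 → 42 → 63 → 194 → 92 → 138 → 8 → … (one orbit).
Cycle lengths of π_101 on ℤ/199ℤ: [66, 66, 66, 1]; 4 cycles in total.
sign(π) = (−1)^{n − #cycles} = (−1)^{199−4} = (−1)^195 = -1.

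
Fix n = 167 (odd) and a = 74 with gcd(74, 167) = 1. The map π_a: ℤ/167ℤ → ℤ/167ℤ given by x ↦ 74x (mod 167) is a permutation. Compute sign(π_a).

-1

Trace 100: π^k(100) = [100, 52, 7, 17, 89, 73, 58] for k=0..6.
2 cycles of lengths [166, 1].
2 cycles on 167: each ℓ→(−1)^(ℓ−1), product (−1)^165 = -1.
(74|167)_J = -1 (Zolotarev's lemma cross-check).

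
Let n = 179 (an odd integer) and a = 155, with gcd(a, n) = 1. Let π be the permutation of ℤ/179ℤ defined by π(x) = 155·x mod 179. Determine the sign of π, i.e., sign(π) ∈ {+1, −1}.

+1

Orbit of 60 under x↦155x: [60, 171, 13, 46, 149, 4, 83]… (length divides ord_179(155)).
π_155 has 3 disjoint cycles with lengths [89, 89, 1] on {0,…,178}.
sign(π) = (−1)^{n − #cycles} = (−1)^{179−3} = (−1)^176 = +1.
The Jacobi symbol (155|179) = +1 (Zolotarev) agrees.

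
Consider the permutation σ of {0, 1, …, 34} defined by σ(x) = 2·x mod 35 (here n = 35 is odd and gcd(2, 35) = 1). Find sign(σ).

-1

Trace 16: π^k(16) = [16, 32, 29, 23, 11, 22, 9] for k=0..6.
6 cycles of lengths [12, 12, 4, 3, 3, 1].
35 − 6 = 29 transpositions; sign(π) = (−1)^29 = -1.
The Jacobi symbol (2|35) = -1 (Zolotarev) agrees.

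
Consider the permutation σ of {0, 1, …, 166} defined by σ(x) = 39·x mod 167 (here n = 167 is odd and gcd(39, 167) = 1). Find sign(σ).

Start at x=41: 41 → 96 → 70 → 58 → 91 → 42 → 135 → … (one orbit).
2 cycles of lengths [166, 1].
2 cycles on 167: each ℓ→(−1)^(ℓ−1), product (−1)^165 = -1.
The Jacobi symbol (39|167) = -1 (Zolotarev) agrees.

-1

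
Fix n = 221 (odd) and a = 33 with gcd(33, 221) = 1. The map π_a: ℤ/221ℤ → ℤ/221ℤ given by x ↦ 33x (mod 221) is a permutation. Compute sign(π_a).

Orbit of 103 under x↦33x: [103, 84, 120, 203, 69, 67, 1]… (length divides ord_221(33)).
Cycle lengths of π_33 on ℤ/221ℤ: [12, 12, 12, 12, 12, 12, 12, 12, 12, 12, 12, 12, 12, 12, 12, 12, 12, 2, 2, 2, 2, 2, 2, 2, 2, 1]; 26 cycles in total.
221 − 26 = 195 transpositions; sign(π) = (−1)^195 = -1.
(33|221)_J = -1 (Zolotarev's lemma cross-check).

-1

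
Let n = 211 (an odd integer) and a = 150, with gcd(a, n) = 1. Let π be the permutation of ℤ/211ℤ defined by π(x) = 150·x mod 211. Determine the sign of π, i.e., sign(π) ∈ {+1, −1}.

Start at x=71: 71 → 100 → 19 → 107 → 14 → 201 → 188 → … (one orbit).
The orbit structure of x ↦ 150x mod 211: 15 orbits of sizes [15, 15, 15, 15, 15, 15, 15, 15, 15, 15, 15, 15, 15, 15, 1].
With 15 cycles on 211 points, sign = (−1)^{211−15} = +1.
Check: (150/211) = +1 by Zolotarev.

+1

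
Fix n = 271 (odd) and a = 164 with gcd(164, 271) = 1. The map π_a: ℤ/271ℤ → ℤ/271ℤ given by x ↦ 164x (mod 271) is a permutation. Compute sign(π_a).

+1

Orbit of 238 under x↦164x: [238, 8, 228, 265, 100, 140, 196]… (length divides ord_271(164)).
Cycle type of π: 135×2 + 1; total 3 cycles.
n − c = 271 − 3 = 268; sign = (−1)^268 = +1.
Check: (164/271) = +1 by Zolotarev.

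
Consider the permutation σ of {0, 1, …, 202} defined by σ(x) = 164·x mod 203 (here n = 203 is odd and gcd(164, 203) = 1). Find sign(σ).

+1

Start at x=171: 171 → 30 → 48 → 158 → 131 → 169 → 108 → … (one orbit).
5 cycles of lengths [84, 84, 28, 6, 1].
203 − 5 = 198 transpositions; sign(π) = (−1)^198 = +1.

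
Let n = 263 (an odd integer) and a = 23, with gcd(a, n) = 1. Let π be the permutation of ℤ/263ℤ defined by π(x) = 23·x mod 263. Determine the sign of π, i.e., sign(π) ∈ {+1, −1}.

Orbit of 234 under x↦23x: [234, 122, 176, 103, 2, 46, 6]… (length divides ord_263(23)).
3 cycles of lengths [131, 131, 1].
With 3 cycles on 263 points, sign = (−1)^{263−3} = +1.
Check: (23/263) = +1 by Zolotarev.

+1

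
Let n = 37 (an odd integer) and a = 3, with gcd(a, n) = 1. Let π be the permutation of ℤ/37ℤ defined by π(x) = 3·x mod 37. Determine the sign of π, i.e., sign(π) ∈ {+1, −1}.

Start at x=12: 12 → 36 → 34 → 28 → 10 → 30 → 16 → … (one orbit).
Decompose π into cycles: lengths [18, 18, 1] (3 cycles, including the fixed point 0).
n − c = 37 − 3 = 34; sign = (−1)^34 = +1.
Zolotarev: (3|37) = +1, matching the cycle-count sign.

+1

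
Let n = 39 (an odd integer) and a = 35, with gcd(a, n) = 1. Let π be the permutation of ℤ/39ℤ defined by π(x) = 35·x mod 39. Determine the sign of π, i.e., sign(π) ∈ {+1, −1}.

Orbit of 29 under x↦35x: [29, 1, 35, 16, 14, 22]… (length divides ord_39(35)).
Decompose π into cycles: lengths [6, 6, 6, 6, 3, 3, 3, 3, 2, 1] (10 cycles, including the fixed point 0).
10 cycles on 39: each ℓ→(−1)^(ℓ−1), product (−1)^29 = -1.
Check: (35/39) = -1 by Zolotarev.

-1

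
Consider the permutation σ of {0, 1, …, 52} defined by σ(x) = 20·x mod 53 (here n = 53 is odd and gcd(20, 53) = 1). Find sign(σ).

-1

Trace 45: π^k(45) = [45, 52, 33, 24, 3, 7, 34] for k=0..6.
Cycle lengths of π_20 on ℤ/53ℤ: [52, 1]; 2 cycles in total.
2 cycles on 53: each ℓ→(−1)^(ℓ−1), product (−1)^51 = -1.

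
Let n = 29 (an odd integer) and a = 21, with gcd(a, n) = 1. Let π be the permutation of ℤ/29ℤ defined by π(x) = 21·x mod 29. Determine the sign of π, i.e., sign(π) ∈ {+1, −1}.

Start at x=17: 17 → 9 → 15 → 25 → 3 → 5 → 18 → … (one orbit).
2 cycles of lengths [28, 1].
sign(π) = (−1)^{n − #cycles} = (−1)^{29−2} = (−1)^27 = -1.
Zolotarev: (21|29) = -1, matching the cycle-count sign.

-1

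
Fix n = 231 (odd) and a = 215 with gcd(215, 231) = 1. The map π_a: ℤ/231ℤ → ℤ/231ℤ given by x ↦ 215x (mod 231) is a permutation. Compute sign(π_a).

Orbit of 194 under x↦215x: [194, 130, 230, 16, 206, 169, 68]… (length divides ord_231(215)).
π_215 has 14 disjoint cycles with lengths [30, 30, 30, 30, 30, 30, 10, 10, 10, 6, 6, 6, 2, 1] on {0,…,230}.
n − c = 231 − 14 = 217; sign = (−1)^217 = -1.

-1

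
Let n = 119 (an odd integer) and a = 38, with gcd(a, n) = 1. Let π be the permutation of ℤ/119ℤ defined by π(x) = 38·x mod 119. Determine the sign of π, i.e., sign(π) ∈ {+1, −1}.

-1

Orbit of 55 under x↦38x: [55, 67, 47, 1, 38, 16, 13]… (length divides ord_119(38)).
Decompose π into cycles: lengths [12, 12, 12, 12, 12, 12, 12, 12, 6, 4, 4, 4, 4, 1] (14 cycles, including the fixed point 0).
Σ(ℓ_i−1) = 119−14 = 105; sign = (−1)^105 = -1.
The Jacobi symbol (38|119) = -1 (Zolotarev) agrees.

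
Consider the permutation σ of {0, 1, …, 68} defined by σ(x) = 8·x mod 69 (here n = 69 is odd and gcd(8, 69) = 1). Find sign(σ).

Trace 59: π^k(59) = [59, 58, 50, 55, 26, 1, 8] for k=0..6.
Cycle lengths of π_8 on ℤ/69ℤ: [22, 22, 11, 11, 2, 1]; 6 cycles in total.
Σ(ℓ_i−1) = 69−6 = 63; sign = (−1)^63 = -1.
Via Zolotarev, sign(π_{8}) = (8|69) = -1.

-1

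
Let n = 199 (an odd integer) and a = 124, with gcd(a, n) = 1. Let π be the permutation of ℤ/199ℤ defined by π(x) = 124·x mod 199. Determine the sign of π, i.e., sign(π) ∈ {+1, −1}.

Start at x=10: 10 → 46 → 132 → 50 → 31 → 63 → 51 → … (one orbit).
3 cycles of lengths [99, 99, 1].
3 cycles on 199: each ℓ→(−1)^(ℓ−1), product (−1)^196 = +1.

+1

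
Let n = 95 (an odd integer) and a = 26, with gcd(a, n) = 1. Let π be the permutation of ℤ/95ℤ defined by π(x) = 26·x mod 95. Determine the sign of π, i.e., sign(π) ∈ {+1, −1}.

+1

Orbit of 11 under x↦26x: [11, 1, 26]… (length divides ord_95(26)).
Decompose π into cycles: lengths [3, 3, 3, 3, 3, 3, 3, 3, 3, 3, 3, 3, 3, 3, 3, 3, 3, 3, 3, 3, 3, 3, 3, 3, 3, 3, 3, 3, 3, 3, 1, 1, 1, 1, 1] (35 cycles, including the fixed point 0).
Σ(ℓ_i−1) = 95−35 = 60; sign = (−1)^60 = +1.
The Jacobi symbol (26|95) = +1 (Zolotarev) agrees.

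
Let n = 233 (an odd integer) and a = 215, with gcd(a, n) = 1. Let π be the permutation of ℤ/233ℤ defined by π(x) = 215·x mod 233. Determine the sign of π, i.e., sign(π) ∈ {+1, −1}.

Trace 110: π^k(110) = [110, 117, 224, 162, 113, 63, 31] for k=0..6.
Cycle type of π: 116×2 + 1; total 3 cycles.
n − c = 233 − 3 = 230; sign = (−1)^230 = +1.

+1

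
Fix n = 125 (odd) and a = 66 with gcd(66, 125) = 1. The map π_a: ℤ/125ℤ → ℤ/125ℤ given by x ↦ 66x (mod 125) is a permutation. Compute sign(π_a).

Start at x=31: 31 → 46 → 36 → 1 → 66 → 106 → 121 → … (one orbit).
13 cycles of lengths [25, 25, 25, 25, 5, 5, 5, 5, 1, 1, 1, 1, 1].
With 13 cycles on 125 points, sign = (−1)^{125−13} = +1.

+1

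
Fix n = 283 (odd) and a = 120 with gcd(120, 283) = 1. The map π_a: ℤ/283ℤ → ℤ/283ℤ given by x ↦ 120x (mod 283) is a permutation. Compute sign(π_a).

-1

Orbit of 102 under x↦120x: [102, 71, 30, 204, 142, 60, 125]… (length divides ord_283(120)).
Cycle lengths of π_120 on ℤ/283ℤ: [94, 94, 94, 1]; 4 cycles in total.
sign(π) = (−1)^{n − #cycles} = (−1)^{283−4} = (−1)^279 = -1.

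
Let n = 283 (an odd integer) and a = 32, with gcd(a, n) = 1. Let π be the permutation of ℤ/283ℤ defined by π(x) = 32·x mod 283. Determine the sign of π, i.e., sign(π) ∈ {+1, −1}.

Orbit of 79 under x↦32x: [79, 264, 241, 71, 8, 256, 268]… (length divides ord_283(32)).
The orbit structure of x ↦ 32x mod 283: 4 orbits of sizes [94, 94, 94, 1].
Σ(ℓ_i−1) = 283−4 = 279; sign = (−1)^279 = -1.
Check: (32/283) = -1 by Zolotarev.

-1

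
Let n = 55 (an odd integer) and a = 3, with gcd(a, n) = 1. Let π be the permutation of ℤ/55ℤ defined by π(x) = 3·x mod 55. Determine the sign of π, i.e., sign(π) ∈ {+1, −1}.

Start at x=38: 38 → 4 → 12 → 36 → 53 → 49 → 37 → … (one orbit).
Decompose π into cycles: lengths [20, 20, 5, 5, 4, 1] (6 cycles, including the fixed point 0).
sign(π) = (−1)^{n − #cycles} = (−1)^{55−6} = (−1)^49 = -1.

-1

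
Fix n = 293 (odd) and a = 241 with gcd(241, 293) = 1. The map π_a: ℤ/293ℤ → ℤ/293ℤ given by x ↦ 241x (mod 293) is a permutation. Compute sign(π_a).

Orbit of 227 under x↦241x: [227, 209, 266, 232, 242, 15, 99]… (length divides ord_293(241)).
Cycle type of π: 292 + 1; total 2 cycles.
With 2 cycles on 293 points, sign = (−1)^{293−2} = -1.
The Jacobi symbol (241|293) = -1 (Zolotarev) agrees.

-1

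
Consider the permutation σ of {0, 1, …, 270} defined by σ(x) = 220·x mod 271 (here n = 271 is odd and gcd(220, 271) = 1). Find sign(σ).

+1

Start at x=125: 125 → 129 → 196 → 31 → 45 → 144 → 244 → … (one orbit).
Cycle type of π: 135×2 + 1; total 3 cycles.
3 cycles on 271: each ℓ→(−1)^(ℓ−1), product (−1)^268 = +1.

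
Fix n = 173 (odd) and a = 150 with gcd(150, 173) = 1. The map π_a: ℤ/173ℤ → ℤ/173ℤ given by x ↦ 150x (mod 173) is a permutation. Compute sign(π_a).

+1

Orbit of 130 under x↦150x: [130, 124, 89, 29, 25, 117, 77]… (length divides ord_173(150)).
Decompose π into cycles: lengths [86, 86, 1] (3 cycles, including the fixed point 0).
sign(π) = (−1)^{n − #cycles} = (−1)^{173−3} = (−1)^170 = +1.
Check: (150/173) = +1 by Zolotarev.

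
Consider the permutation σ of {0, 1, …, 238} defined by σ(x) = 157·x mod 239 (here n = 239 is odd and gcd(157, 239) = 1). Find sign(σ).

+1

Trace 226: π^k(226) = [226, 110, 62, 174, 72, 71, 153] for k=0..6.
Decompose π into cycles: lengths [119, 119, 1] (3 cycles, including the fixed point 0).
3 cycles on 239: each ℓ→(−1)^(ℓ−1), product (−1)^236 = +1.
Via Zolotarev, sign(π_{157}) = (157|239) = +1.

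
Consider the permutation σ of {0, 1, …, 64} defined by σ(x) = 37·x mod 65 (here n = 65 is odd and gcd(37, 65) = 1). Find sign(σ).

Start at x=18: 18 → 16 → 7 → 64 → 28 → 61 → 47 → … (one orbit).
Cycle lengths of π_37 on ℤ/65ℤ: [12, 12, 12, 12, 12, 4, 1]; 7 cycles in total.
65 − 7 = 58 transpositions; sign(π) = (−1)^58 = +1.
Zolotarev: (37|65) = +1, matching the cycle-count sign.

+1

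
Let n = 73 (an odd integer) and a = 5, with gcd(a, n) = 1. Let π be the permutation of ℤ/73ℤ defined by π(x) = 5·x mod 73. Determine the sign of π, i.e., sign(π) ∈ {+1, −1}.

Trace 21: π^k(21) = [21, 32, 14, 70, 58, 71, 63] for k=0..6.
π_5 has 2 disjoint cycles with lengths [72, 1] on {0,…,72}.
With 2 cycles on 73 points, sign = (−1)^{73−2} = -1.
Zolotarev: (5|73) = -1, matching the cycle-count sign.

-1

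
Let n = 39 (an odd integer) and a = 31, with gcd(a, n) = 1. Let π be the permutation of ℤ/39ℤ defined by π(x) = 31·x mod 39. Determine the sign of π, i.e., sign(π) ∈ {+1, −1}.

Orbit of 31 under x↦31x: [31, 25, 34, 1]… (length divides ord_39(31)).
Decompose π into cycles: lengths [4, 4, 4, 4, 4, 4, 4, 4, 4, 1, 1, 1] (12 cycles, including the fixed point 0).
n − c = 39 − 12 = 27; sign = (−1)^27 = -1.
(31|39)_J = -1 (Zolotarev's lemma cross-check).

-1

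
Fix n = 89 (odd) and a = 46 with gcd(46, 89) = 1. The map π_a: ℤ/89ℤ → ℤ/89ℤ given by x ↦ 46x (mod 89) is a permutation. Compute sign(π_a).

-1

Orbit of 69 under x↦46x: [69, 59, 44, 66, 10, 15, 67]… (length divides ord_89(46)).
Decompose π into cycles: lengths [88, 1] (2 cycles, including the fixed point 0).
Σ(ℓ_i−1) = 89−2 = 87; sign = (−1)^87 = -1.
Via Zolotarev, sign(π_{46}) = (46|89) = -1.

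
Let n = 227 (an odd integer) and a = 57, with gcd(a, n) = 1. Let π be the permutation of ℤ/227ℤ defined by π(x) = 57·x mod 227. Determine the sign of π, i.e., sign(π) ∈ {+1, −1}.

+1

Orbit of 21 under x↦57x: [21, 62, 129, 89, 79, 190, 161]… (length divides ord_227(57)).
π_57 has 3 disjoint cycles with lengths [113, 113, 1] on {0,…,226}.
227 − 3 = 224 transpositions; sign(π) = (−1)^224 = +1.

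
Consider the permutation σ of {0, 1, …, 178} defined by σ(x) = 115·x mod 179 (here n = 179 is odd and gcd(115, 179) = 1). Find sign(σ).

Start at x=139: 139 → 54 → 124 → 119 → 81 → 7 → 89 → … (one orbit).
2 cycles of lengths [178, 1].
Σ(ℓ_i−1) = 179−2 = 177; sign = (−1)^177 = -1.

-1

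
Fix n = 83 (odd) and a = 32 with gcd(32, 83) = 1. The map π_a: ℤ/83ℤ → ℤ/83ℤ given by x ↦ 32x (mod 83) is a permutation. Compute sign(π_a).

Trace 31: π^k(31) = [31, 79, 38, 54, 68, 18, 78] for k=0..6.
π_32 has 2 disjoint cycles with lengths [82, 1] on {0,…,82}.
n − c = 83 − 2 = 81; sign = (−1)^81 = -1.
Via Zolotarev, sign(π_{32}) = (32|83) = -1.

-1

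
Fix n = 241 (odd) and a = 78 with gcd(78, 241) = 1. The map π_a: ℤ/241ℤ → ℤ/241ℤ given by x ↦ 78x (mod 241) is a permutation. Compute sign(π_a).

Start at x=44: 44 → 58 → 186 → 48 → 129 → 181 → 140 → … (one orbit).
Cycle lengths of π_78 on ℤ/241ℤ: [240, 1]; 2 cycles in total.
Σ(ℓ_i−1) = 241−2 = 239; sign = (−1)^239 = -1.

-1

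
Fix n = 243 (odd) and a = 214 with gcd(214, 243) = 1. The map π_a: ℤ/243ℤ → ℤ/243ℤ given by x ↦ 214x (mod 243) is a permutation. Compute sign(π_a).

+1

Trace 154: π^k(154) = [154, 151, 238, 145, 169, 202, 217] for k=0..6.
The orbit structure of x ↦ 214x mod 243: 11 orbits of sizes [81, 81, 27, 27, 9, 9, 3, 3, 1, 1, 1].
With 11 cycles on 243 points, sign = (−1)^{243−11} = +1.
(214|243)_J = +1 (Zolotarev's lemma cross-check).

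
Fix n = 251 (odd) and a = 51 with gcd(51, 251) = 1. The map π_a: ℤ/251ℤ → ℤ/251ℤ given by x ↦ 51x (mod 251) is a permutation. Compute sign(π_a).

Orbit of 91 under x↦51x: [91, 123, 249, 149, 69, 5, 4]… (length divides ord_251(51)).
π_51 has 11 disjoint cycles with lengths [25, 25, 25, 25, 25, 25, 25, 25, 25, 25, 1] on {0,…,250}.
Σ(ℓ_i−1) = 251−11 = 240; sign = (−1)^240 = +1.

+1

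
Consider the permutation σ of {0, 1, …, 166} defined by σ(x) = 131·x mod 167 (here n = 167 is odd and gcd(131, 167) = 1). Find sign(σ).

-1

Orbit of 115 under x↦131x: [115, 35, 76, 103, 133, 55, 24]… (length divides ord_167(131)).
Cycle lengths of π_131 on ℤ/167ℤ: [166, 1]; 2 cycles in total.
With 2 cycles on 167 points, sign = (−1)^{167−2} = -1.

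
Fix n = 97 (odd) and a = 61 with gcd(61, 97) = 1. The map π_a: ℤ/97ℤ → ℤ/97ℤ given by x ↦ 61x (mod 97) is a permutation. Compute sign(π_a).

Start at x=1: 1 → 61 → 35 → 1 (one orbit).
π_61 has 33 disjoint cycles with lengths [3, 3, 3, 3, 3, 3, 3, 3, 3, 3, 3, 3, 3, 3, 3, 3, 3, 3, 3, 3, 3, 3, 3, 3, 3, 3, 3, 3, 3, 3, 3, 3, 1] on {0,…,96}.
n − c = 97 − 33 = 64; sign = (−1)^64 = +1.
The Jacobi symbol (61|97) = +1 (Zolotarev) agrees.

+1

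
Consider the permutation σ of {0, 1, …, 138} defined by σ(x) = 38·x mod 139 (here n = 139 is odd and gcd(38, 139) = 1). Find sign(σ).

+1

Orbit of 11 under x↦38x: [11, 1, 38, 54, 106, 136, 25]… (length divides ord_139(38)).
Cycle lengths of π_38 on ℤ/139ℤ: [69, 69, 1]; 3 cycles in total.
With 3 cycles on 139 points, sign = (−1)^{139−3} = +1.
(38|139)_J = +1 (Zolotarev's lemma cross-check).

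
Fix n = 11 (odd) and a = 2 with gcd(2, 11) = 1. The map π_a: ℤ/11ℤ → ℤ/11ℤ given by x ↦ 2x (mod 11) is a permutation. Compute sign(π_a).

-1

Start at x=7: 7 → 3 → 6 → 1 → 2 → 4 → 8 → … (one orbit).
2 cycles of lengths [10, 1].
n − c = 11 − 2 = 9; sign = (−1)^9 = -1.
The Jacobi symbol (2|11) = -1 (Zolotarev) agrees.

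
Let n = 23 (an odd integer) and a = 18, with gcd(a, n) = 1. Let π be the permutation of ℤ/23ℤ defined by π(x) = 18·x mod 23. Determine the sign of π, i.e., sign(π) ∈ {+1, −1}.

+1

Orbit of 3 under x↦18x: [3, 8, 6, 16, 12, 9, 1]… (length divides ord_23(18)).
Decompose π into cycles: lengths [11, 11, 1] (3 cycles, including the fixed point 0).
23 − 3 = 20 transpositions; sign(π) = (−1)^20 = +1.
Zolotarev: (18|23) = +1, matching the cycle-count sign.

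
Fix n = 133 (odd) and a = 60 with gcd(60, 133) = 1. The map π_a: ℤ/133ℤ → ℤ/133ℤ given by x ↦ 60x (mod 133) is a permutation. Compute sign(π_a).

-1

Orbit of 8 under x↦60x: [8, 81, 72, 64, 116, 44, 113]… (length divides ord_133(60)).
Decompose π into cycles: lengths [18, 18, 18, 18, 18, 18, 18, 3, 3, 1] (10 cycles, including the fixed point 0).
10 cycles on 133: each ℓ→(−1)^(ℓ−1), product (−1)^123 = -1.
Check: (60/133) = -1 by Zolotarev.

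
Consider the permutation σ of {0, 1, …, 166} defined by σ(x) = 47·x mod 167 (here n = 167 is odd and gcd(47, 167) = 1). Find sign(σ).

Orbit of 154 under x↦47x: [154, 57, 7, 162, 99, 144, 88]… (length divides ord_167(47)).
Cycle lengths of π_47 on ℤ/167ℤ: [83, 83, 1]; 3 cycles in total.
167 − 3 = 164 transpositions; sign(π) = (−1)^164 = +1.

+1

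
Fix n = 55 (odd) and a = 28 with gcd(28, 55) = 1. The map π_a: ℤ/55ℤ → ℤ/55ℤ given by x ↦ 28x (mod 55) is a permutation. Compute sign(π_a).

Trace 1: π^k(1) = [1, 28, 14, 7, 31, 43, 49] for k=0..6.
Decompose π into cycles: lengths [20, 20, 10, 4, 1] (5 cycles, including the fixed point 0).
With 5 cycles on 55 points, sign = (−1)^{55−5} = +1.
The Jacobi symbol (28|55) = +1 (Zolotarev) agrees.

+1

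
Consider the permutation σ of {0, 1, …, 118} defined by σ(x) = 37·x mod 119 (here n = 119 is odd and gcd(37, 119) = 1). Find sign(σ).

-1

Trace 18: π^k(18) = [18, 71, 9, 95, 64, 107, 32] for k=0..6.
Decompose π into cycles: lengths [48, 48, 16, 3, 3, 1] (6 cycles, including the fixed point 0).
sign(π) = (−1)^{n − #cycles} = (−1)^{119−6} = (−1)^113 = -1.
(37|119)_J = -1 (Zolotarev's lemma cross-check).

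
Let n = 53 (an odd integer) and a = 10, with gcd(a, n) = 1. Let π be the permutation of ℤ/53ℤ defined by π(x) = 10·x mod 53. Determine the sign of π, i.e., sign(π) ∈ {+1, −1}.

+1

Start at x=49: 49 → 13 → 24 → 28 → 15 → 44 → 16 → … (one orbit).
Cycle type of π: 13×4 + 1; total 5 cycles.
5 cycles on 53: each ℓ→(−1)^(ℓ−1), product (−1)^48 = +1.
Zolotarev: (10|53) = +1, matching the cycle-count sign.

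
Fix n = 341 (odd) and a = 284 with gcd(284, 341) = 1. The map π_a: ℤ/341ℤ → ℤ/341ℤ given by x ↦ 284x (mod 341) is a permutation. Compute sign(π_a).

+1

Trace 125: π^k(125) = [125, 36, 335, 1, 284, 180, 311] for k=0..6.
33 cycles of lengths [15, 15, 15, 15, 15, 15, 15, 15, 15, 15, 15, 15, 15, 15, 15, 15, 15, 15, 15, 15, 5, 5, 3, 3, 3, 3, 3, 3, 3, 3, 3, 3, 1].
With 33 cycles on 341 points, sign = (−1)^{341−33} = +1.
The Jacobi symbol (284|341) = +1 (Zolotarev) agrees.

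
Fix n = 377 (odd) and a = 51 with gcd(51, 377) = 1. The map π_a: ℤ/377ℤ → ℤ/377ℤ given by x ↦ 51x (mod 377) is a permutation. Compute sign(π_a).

Start at x=1: 1 → 51 → 339 → 324 → 313 → 129 → 170 → … (one orbit).
33 cycles of lengths [14, 14, 14, 14, 14, 14, 14, 14, 14, 14, 14, 14, 14, 14, 14, 14, 14, 14, 14, 14, 14, 14, 14, 14, 14, 14, 2, 2, 2, 2, 2, 2, 1].
33 cycles on 377: each ℓ→(−1)^(ℓ−1), product (−1)^344 = +1.
(51|377)_J = +1 (Zolotarev's lemma cross-check).

+1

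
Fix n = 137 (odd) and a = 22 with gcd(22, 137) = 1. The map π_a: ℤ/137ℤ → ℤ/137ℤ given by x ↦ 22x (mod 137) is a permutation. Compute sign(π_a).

+1

Start at x=22: 22 → 73 → 99 → 123 → 103 → 74 → 121 → … (one orbit).
The orbit structure of x ↦ 22x mod 137: 5 orbits of sizes [34, 34, 34, 34, 1].
With 5 cycles on 137 points, sign = (−1)^{137−5} = +1.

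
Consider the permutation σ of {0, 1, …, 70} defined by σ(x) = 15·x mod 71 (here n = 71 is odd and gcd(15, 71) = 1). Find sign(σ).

Start at x=43: 43 → 6 → 19 → 1 → 15 → 12 → 38 → … (one orbit).
Cycle type of π: 35×2 + 1; total 3 cycles.
sign(π) = (−1)^{n − #cycles} = (−1)^{71−3} = (−1)^68 = +1.
Via Zolotarev, sign(π_{15}) = (15|71) = +1.

+1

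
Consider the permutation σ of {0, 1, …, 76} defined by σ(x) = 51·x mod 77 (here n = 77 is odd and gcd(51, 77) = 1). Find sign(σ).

-1

Trace 71: π^k(71) = [71, 2, 25, 43, 37, 39, 64] for k=0..6.
Cycle lengths of π_51 on ℤ/77ℤ: [30, 30, 10, 3, 3, 1]; 6 cycles in total.
sign(π) = (−1)^{n − #cycles} = (−1)^{77−6} = (−1)^71 = -1.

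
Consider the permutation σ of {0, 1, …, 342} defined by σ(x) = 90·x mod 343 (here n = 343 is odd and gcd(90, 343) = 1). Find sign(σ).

Start at x=34: 34 → 316 → 314 → 134 → 55 → 148 → 286 → … (one orbit).
π_90 has 10 disjoint cycles with lengths [98, 98, 98, 14, 14, 14, 2, 2, 2, 1] on {0,…,342}.
10 cycles on 343: each ℓ→(−1)^(ℓ−1), product (−1)^333 = -1.
The Jacobi symbol (90|343) = -1 (Zolotarev) agrees.

-1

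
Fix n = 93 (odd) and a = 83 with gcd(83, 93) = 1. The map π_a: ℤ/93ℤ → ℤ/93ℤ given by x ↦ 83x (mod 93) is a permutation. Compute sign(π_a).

+1

Start at x=76: 76 → 77 → 67 → 74 → 4 → 53 → 28 → … (one orbit).
Cycle lengths of π_83 on ℤ/93ℤ: [30, 30, 30, 2, 1]; 5 cycles in total.
n − c = 93 − 5 = 88; sign = (−1)^88 = +1.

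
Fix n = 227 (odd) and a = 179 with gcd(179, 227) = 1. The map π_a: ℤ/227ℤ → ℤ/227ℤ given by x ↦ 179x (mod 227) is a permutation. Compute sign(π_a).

Trace 187: π^k(187) = [187, 104, 2, 131, 68, 141, 42] for k=0..6.
Cycle type of π: 226 + 1; total 2 cycles.
227 − 2 = 225 transpositions; sign(π) = (−1)^225 = -1.

-1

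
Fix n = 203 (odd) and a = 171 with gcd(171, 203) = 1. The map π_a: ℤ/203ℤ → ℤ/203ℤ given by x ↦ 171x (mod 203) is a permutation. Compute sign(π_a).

+1

Trace 26: π^k(26) = [26, 183, 31, 23, 76, 4, 75] for k=0..6.
π_171 has 5 disjoint cycles with lengths [84, 84, 28, 6, 1] on {0,…,202}.
sign(π) = (−1)^{n − #cycles} = (−1)^{203−5} = (−1)^198 = +1.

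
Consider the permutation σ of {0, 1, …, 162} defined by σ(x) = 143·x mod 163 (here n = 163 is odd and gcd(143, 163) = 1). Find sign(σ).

+1

Start at x=81: 81 → 10 → 126 → 88 → 33 → 155 → 160 → … (one orbit).
Cycle type of π: 81×2 + 1; total 3 cycles.
n − c = 163 − 3 = 160; sign = (−1)^160 = +1.
(143|163)_J = +1 (Zolotarev's lemma cross-check).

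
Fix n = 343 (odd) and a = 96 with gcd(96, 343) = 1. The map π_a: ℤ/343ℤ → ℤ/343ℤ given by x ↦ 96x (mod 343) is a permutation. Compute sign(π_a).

Start at x=159: 159 → 172 → 48 → 149 → 241 → 155 → 131 → … (one orbit).
π_96 has 4 disjoint cycles with lengths [294, 42, 6, 1] on {0,…,342}.
4 cycles on 343: each ℓ→(−1)^(ℓ−1), product (−1)^339 = -1.

-1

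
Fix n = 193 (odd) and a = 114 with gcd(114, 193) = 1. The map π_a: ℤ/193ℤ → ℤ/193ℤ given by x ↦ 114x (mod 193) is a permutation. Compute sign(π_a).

Orbit of 168 under x↦114x: [168, 45, 112, 30, 139, 20, 157]… (length divides ord_193(114)).
π_114 has 2 disjoint cycles with lengths [192, 1] on {0,…,192}.
With 2 cycles on 193 points, sign = (−1)^{193−2} = -1.
Check: (114/193) = -1 by Zolotarev.

-1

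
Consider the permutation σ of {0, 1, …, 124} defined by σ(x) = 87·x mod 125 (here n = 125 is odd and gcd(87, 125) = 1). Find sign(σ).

Trace 116: π^k(116) = [116, 92, 4, 98, 26, 12, 44] for k=0..6.
Cycle lengths of π_87 on ℤ/125ℤ: [100, 20, 4, 1]; 4 cycles in total.
4 cycles on 125: each ℓ→(−1)^(ℓ−1), product (−1)^121 = -1.

-1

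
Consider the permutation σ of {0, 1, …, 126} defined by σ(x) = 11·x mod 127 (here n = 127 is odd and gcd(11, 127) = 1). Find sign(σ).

Orbit of 47 under x↦11x: [47, 9, 99, 73, 41, 70, 8]… (length divides ord_127(11)).
Cycle lengths of π_11 on ℤ/127ℤ: [63, 63, 1]; 3 cycles in total.
n − c = 127 − 3 = 124; sign = (−1)^124 = +1.
(11|127)_J = +1 (Zolotarev's lemma cross-check).

+1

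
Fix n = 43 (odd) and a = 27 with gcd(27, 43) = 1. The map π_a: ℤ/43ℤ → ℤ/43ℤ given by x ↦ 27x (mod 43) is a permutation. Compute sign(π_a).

-1

Orbit of 39 under x↦27x: [39, 21, 8, 1, 27, 41, 32]… (length divides ord_43(27)).
Cycle type of π: 14×3 + 1; total 4 cycles.
n − c = 43 − 4 = 39; sign = (−1)^39 = -1.
(27|43)_J = -1 (Zolotarev's lemma cross-check).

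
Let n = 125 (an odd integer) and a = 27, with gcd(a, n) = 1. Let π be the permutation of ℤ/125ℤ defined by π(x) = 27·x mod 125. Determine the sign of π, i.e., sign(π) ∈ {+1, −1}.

Start at x=86: 86 → 72 → 69 → 113 → 51 → 2 → 54 → … (one orbit).
Cycle lengths of π_27 on ℤ/125ℤ: [100, 20, 4, 1]; 4 cycles in total.
With 4 cycles on 125 points, sign = (−1)^{125−4} = -1.
(27|125)_J = -1 (Zolotarev's lemma cross-check).

-1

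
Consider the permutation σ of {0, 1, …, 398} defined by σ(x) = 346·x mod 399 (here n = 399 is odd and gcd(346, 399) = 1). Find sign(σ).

Start at x=349: 349 → 256 → 397 → 106 → 367 → 100 → 286 → … (one orbit).
Decompose π into cycles: lengths [18, 18, 18, 18, 18, 18, 18, 18, 18, 18, 18, 18, 18, 18, 18, 18, 18, 18, 9, 9, 9, 9, 9, 9, 6, 6, 6, 1, 1, 1] (30 cycles, including the fixed point 0).
Σ(ℓ_i−1) = 399−30 = 369; sign = (−1)^369 = -1.
Zolotarev: (346|399) = -1, matching the cycle-count sign.

-1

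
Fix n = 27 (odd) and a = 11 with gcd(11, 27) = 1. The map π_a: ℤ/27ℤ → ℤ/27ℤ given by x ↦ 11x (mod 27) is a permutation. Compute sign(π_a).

Start at x=13: 13 → 8 → 7 → 23 → 10 → 2 → 22 → … (one orbit).
Cycle lengths of π_11 on ℤ/27ℤ: [18, 6, 2, 1]; 4 cycles in total.
sign(π) = (−1)^{n − #cycles} = (−1)^{27−4} = (−1)^23 = -1.
Via Zolotarev, sign(π_{11}) = (11|27) = -1.

-1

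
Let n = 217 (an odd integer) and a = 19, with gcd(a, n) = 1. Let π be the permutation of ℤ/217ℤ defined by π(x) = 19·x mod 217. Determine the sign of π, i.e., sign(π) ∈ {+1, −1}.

Trace 165: π^k(165) = [165, 97, 107, 80, 1, 19, 144] for k=0..6.
Cycle lengths of π_19 on ℤ/217ℤ: [30, 30, 30, 30, 30, 30, 15, 15, 6, 1]; 10 cycles in total.
217 − 10 = 207 transpositions; sign(π) = (−1)^207 = -1.
Via Zolotarev, sign(π_{19}) = (19|217) = -1.

-1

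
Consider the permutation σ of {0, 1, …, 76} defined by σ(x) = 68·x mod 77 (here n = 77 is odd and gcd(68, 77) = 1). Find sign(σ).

Trace 24: π^k(24) = [24, 15, 19, 60, 76, 9, 73] for k=0..6.
5 cycles of lengths [30, 30, 10, 6, 1].
5 cycles on 77: each ℓ→(−1)^(ℓ−1), product (−1)^72 = +1.
Check: (68/77) = +1 by Zolotarev.

+1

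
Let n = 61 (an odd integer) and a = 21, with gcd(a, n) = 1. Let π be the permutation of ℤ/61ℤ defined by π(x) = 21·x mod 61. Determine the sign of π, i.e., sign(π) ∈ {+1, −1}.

Orbit of 29 under x↦21x: [29, 60, 40, 47, 11, 48, 32]… (length divides ord_61(21)).
6 cycles of lengths [12, 12, 12, 12, 12, 1].
sign(π) = (−1)^{n − #cycles} = (−1)^{61−6} = (−1)^55 = -1.
Zolotarev: (21|61) = -1, matching the cycle-count sign.

-1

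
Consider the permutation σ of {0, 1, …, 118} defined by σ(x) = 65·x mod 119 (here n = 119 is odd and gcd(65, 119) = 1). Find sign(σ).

-1

Start at x=67: 67 → 71 → 93 → 95 → 106 → 107 → 53 → … (one orbit).
6 cycles of lengths [48, 48, 16, 3, 3, 1].
sign(π) = (−1)^{n − #cycles} = (−1)^{119−6} = (−1)^113 = -1.
Zolotarev: (65|119) = -1, matching the cycle-count sign.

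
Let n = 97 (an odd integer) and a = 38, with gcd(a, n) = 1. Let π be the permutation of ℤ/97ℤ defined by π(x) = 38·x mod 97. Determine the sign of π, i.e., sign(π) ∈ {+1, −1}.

Trace 53: π^k(53) = [53, 74, 96, 59, 11, 30, 73] for k=0..6.
The orbit structure of x ↦ 38x mod 97: 2 orbits of sizes [96, 1].
With 2 cycles on 97 points, sign = (−1)^{97−2} = -1.

-1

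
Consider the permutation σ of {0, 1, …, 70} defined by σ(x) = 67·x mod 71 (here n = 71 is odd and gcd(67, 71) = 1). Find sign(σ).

-1

Trace 23: π^k(23) = [23, 50, 13, 19, 66, 20, 62] for k=0..6.
π_67 has 2 disjoint cycles with lengths [70, 1] on {0,…,70}.
n − c = 71 − 2 = 69; sign = (−1)^69 = -1.
Via Zolotarev, sign(π_{67}) = (67|71) = -1.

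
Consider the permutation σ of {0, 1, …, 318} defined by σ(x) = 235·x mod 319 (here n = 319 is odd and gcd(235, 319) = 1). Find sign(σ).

Orbit of 301 under x↦235x: [301, 236, 273, 36, 166, 92, 247]… (length divides ord_319(235)).
Decompose π into cycles: lengths [140, 140, 28, 5, 5, 1] (6 cycles, including the fixed point 0).
6 cycles on 319: each ℓ→(−1)^(ℓ−1), product (−1)^313 = -1.

-1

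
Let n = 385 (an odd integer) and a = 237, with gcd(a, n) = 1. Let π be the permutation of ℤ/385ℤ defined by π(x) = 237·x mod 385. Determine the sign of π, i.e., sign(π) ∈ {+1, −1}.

-1

Trace 118: π^k(118) = [118, 246, 167, 309, 83, 36, 62] for k=0..6.
Cycle lengths of π_237 on ℤ/385ℤ: [20, 20, 20, 20, 20, 20, 20, 20, 20, 20, 20, 20, 20, 20, 10, 10, 10, 10, 10, 10, 10, 4, 4, 4, 4, 4, 4, 4, 2, 2, 2, 1]; 32 cycles in total.
32 cycles on 385: each ℓ→(−1)^(ℓ−1), product (−1)^353 = -1.
The Jacobi symbol (237|385) = -1 (Zolotarev) agrees.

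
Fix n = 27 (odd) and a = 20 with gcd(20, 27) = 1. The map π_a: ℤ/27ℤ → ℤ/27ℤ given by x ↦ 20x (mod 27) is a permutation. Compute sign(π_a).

-1

Orbit of 17 under x↦20x: [17, 16, 23, 1, 20, 22, 8]… (length divides ord_27(20)).
4 cycles of lengths [18, 6, 2, 1].
Σ(ℓ_i−1) = 27−4 = 23; sign = (−1)^23 = -1.
Zolotarev: (20|27) = -1, matching the cycle-count sign.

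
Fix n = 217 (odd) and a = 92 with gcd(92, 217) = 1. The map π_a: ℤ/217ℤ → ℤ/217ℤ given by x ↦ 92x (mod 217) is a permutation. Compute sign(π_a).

-1

Orbit of 92 under x↦92x: [92, 1]… (length divides ord_217(92)).
π_92 has 112 disjoint cycles with lengths [2, 2, 2, 2, 2, 2, 2, 2, 2, 2, 2, 2, 2, 2, 2, 2, 2, 2, 2, 2, 2, 2, 2, 2, 2, 2, 2, 2, 2, 2, 2, 2, 2, 2, 2, 2, 2, 2, 2, 2, 2, 2, 2, 2, 2, 2, 2, 2, 2, 2, 2, 2, 2, 2, 2, 2, 2, 2, 2, 2, 2, 2, 2, 2, 2, 2, 2, 2, 2, 2, 2, 2, 2, 2, 2, 2, 2, 2, 2, 2, 2, 2, 2, 2, 2, 2, 2, 2, 2, 2, 2, 2, 2, 2, 2, 2, 2, 2, 2, 2, 2, 2, 2, 2, 2, 1, 1, 1, 1, 1, 1, 1] on {0,…,216}.
112 cycles on 217: each ℓ→(−1)^(ℓ−1), product (−1)^105 = -1.
Via Zolotarev, sign(π_{92}) = (92|217) = -1.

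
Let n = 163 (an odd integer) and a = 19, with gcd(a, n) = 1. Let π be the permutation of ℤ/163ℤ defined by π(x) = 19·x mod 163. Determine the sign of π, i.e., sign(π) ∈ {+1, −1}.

Orbit of 94 under x↦19x: [94, 156, 30, 81, 72, 64, 75]… (length divides ord_163(19)).
2 cycles of lengths [162, 1].
sign(π) = (−1)^{n − #cycles} = (−1)^{163−2} = (−1)^161 = -1.
Via Zolotarev, sign(π_{19}) = (19|163) = -1.

-1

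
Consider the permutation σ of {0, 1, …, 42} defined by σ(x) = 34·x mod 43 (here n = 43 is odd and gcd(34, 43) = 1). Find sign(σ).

Trace 12: π^k(12) = [12, 21, 26, 24, 42, 9, 5] for k=0..6.
Decompose π into cycles: lengths [42, 1] (2 cycles, including the fixed point 0).
sign(π) = (−1)^{n − #cycles} = (−1)^{43−2} = (−1)^41 = -1.
Zolotarev: (34|43) = -1, matching the cycle-count sign.

-1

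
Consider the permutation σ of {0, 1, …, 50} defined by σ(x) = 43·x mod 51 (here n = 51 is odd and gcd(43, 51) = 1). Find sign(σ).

+1

Start at x=4: 4 → 19 → 1 → 43 → 13 → 49 → 16 → … (one orbit).
The orbit structure of x ↦ 43x mod 51: 9 orbits of sizes [8, 8, 8, 8, 8, 8, 1, 1, 1].
51 − 9 = 42 transpositions; sign(π) = (−1)^42 = +1.
Check: (43/51) = +1 by Zolotarev.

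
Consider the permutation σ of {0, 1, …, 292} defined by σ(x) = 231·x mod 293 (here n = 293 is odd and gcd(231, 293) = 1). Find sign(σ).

-1

Orbit of 13 under x↦231x: [13, 73, 162, 211, 103, 60, 89]… (length divides ord_293(231)).
Cycle type of π: 292 + 1; total 2 cycles.
2 cycles on 293: each ℓ→(−1)^(ℓ−1), product (−1)^291 = -1.
The Jacobi symbol (231|293) = -1 (Zolotarev) agrees.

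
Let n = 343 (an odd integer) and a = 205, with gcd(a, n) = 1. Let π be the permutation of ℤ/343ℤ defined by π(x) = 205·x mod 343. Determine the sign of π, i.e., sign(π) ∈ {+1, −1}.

Trace 165: π^k(165) = [165, 211, 37, 39, 106, 121, 109] for k=0..6.
Decompose π into cycles: lengths [147, 147, 21, 21, 3, 3, 1] (7 cycles, including the fixed point 0).
Σ(ℓ_i−1) = 343−7 = 336; sign = (−1)^336 = +1.

+1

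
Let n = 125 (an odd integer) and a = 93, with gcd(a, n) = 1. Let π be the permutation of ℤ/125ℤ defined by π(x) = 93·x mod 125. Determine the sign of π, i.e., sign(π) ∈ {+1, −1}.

-1

Start at x=68: 68 → 74 → 7 → 26 → 43 → 124 → 32 → … (one orbit).
The orbit structure of x ↦ 93x mod 125: 12 orbits of sizes [20, 20, 20, 20, 20, 4, 4, 4, 4, 4, 4, 1].
Σ(ℓ_i−1) = 125−12 = 113; sign = (−1)^113 = -1.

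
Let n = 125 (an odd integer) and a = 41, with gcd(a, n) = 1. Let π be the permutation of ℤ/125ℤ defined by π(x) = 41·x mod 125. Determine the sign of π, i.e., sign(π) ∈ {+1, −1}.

Start at x=11: 11 → 76 → 116 → 6 → 121 → 86 → 26 → … (one orbit).
The orbit structure of x ↦ 41x mod 125: 13 orbits of sizes [25, 25, 25, 25, 5, 5, 5, 5, 1, 1, 1, 1, 1].
125 − 13 = 112 transpositions; sign(π) = (−1)^112 = +1.
Via Zolotarev, sign(π_{41}) = (41|125) = +1.

+1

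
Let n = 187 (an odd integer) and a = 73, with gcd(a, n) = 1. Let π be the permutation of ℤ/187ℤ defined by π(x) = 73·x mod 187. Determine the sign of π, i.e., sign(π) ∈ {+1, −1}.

+1

Start at x=1: 1 → 73 → 93 → 57 → 47 → 65 → 70 → … (one orbit).
The orbit structure of x ↦ 73x mod 187: 5 orbits of sizes [80, 80, 16, 10, 1].
Σ(ℓ_i−1) = 187−5 = 182; sign = (−1)^182 = +1.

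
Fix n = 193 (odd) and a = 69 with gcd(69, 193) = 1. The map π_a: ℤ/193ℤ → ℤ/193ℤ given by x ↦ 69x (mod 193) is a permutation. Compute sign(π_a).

+1

Orbit of 190 under x↦69x: [190, 179, 192, 124, 64, 170, 150]… (length divides ord_193(69)).
π_69 has 7 disjoint cycles with lengths [32, 32, 32, 32, 32, 32, 1] on {0,…,192}.
n − c = 193 − 7 = 186; sign = (−1)^186 = +1.
Via Zolotarev, sign(π_{69}) = (69|193) = +1.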